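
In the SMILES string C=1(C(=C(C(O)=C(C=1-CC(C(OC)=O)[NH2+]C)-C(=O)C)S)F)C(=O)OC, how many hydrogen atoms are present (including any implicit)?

19

Hydrogens are implicit in SMILES; fill each atom to its normal valence:
  6 × C (aromatic): no H
  5 × O: no H
  4 × C: 3 H each → 12
  3 × C: no H
  1 × C: 2 H
  1 × C: 1 H
  1 × F: no H
  1 × N (charge +1): 2 H
  1 × O: 1 H
  1 × S: 1 H
  Total hydrogens = 19.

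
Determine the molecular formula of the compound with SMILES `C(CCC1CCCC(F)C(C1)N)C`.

C11H22FN

Heavy atoms from the SMILES: 11 C, 1 F, 1 N.
Implicit hydrogens by atom environment:
  7 × C: 2 H each → 14
  3 × C: 1 H each → 3
  1 × C: 3 H
  1 × F: no H
  1 × N: 2 H
  Total hydrogens = 22.
Molecular formula: C11H22FN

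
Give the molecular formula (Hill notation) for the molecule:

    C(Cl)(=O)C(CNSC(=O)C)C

C6H10ClNO2S

Heavy atoms from the SMILES: 6 C, 1 Cl, 1 N, 2 O, 1 S.
Implicit hydrogens by atom environment:
  2 × C: 3 H each → 6
  2 × C: no H
  2 × O: no H
  1 × C: 2 H
  1 × C: 1 H
  1 × Cl: no H
  1 × N: 1 H
  1 × S: no H
  Total hydrogens = 10.
Molecular formula: C6H10ClNO2S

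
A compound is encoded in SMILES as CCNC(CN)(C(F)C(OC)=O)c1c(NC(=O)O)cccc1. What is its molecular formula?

C14H20FN3O4

Heavy atoms from the SMILES: 14 C, 1 F, 3 N, 4 O.
Implicit hydrogens by atom environment:
  4 × C (aromatic): 1 H each → 4
  3 × C: no H
  3 × O: no H
  2 × C: 3 H each → 6
  2 × C: 2 H each → 4
  2 × C (aromatic): no H
  2 × N: 1 H each → 2
  1 × C: 1 H
  1 × F: no H
  1 × N: 2 H
  1 × O: 1 H
  Total hydrogens = 20.
Molecular formula: C14H20FN3O4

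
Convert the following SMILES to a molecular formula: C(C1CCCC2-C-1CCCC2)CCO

C13H24O

Heavy atoms from the SMILES: 13 C, 1 O.
Implicit hydrogens by atom environment:
  10 × C: 2 H each → 20
  3 × C: 1 H each → 3
  1 × O: 1 H
  Total hydrogens = 24.
Molecular formula: C13H24O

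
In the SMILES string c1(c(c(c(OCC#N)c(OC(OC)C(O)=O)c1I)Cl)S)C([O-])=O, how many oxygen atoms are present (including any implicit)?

The symbol for oxygen appears 7 times in the SMILES.

7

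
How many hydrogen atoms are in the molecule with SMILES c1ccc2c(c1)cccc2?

8

Hydrogens are implicit in SMILES; fill each atom to its normal valence:
  8 × C (aromatic): 1 H each → 8
  2 × C (aromatic): no H
  Total hydrogens = 8.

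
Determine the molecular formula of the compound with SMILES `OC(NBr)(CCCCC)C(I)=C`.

Heavy atoms from the SMILES: 1 Br, 8 C, 1 I, 1 N, 1 O.
Implicit hydrogens by atom environment:
  5 × C: 2 H each → 10
  2 × C: no H
  1 × Br: no H
  1 × C: 3 H
  1 × I: no H
  1 × N: 1 H
  1 × O: 1 H
  Total hydrogens = 15.
Molecular formula: C8H15BrINO

C8H15BrINO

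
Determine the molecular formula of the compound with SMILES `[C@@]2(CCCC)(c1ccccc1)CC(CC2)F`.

C15H21F

Heavy atoms from the SMILES: 15 C, 1 F.
Implicit hydrogens by atom environment:
  6 × C: 2 H each → 12
  5 × C (aromatic): 1 H each → 5
  1 × C: 3 H
  1 × C: 1 H
  1 × C: no H
  1 × C (aromatic): no H
  1 × F: no H
  Total hydrogens = 21.
Molecular formula: C15H21F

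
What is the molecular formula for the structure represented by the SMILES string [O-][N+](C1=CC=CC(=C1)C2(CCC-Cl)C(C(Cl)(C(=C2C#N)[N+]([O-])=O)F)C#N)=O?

Heavy atoms from the SMILES: 16 C, 2 Cl, 1 F, 4 N, 4 O.
Implicit hydrogens by atom environment:
  6 × C: no H
  4 × C (aromatic): 1 H each → 4
  3 × C: 2 H each → 6
  2 × C (aromatic): no H
  2 × Cl: no H
  2 × N: no H
  2 × N (charge +1): no H
  2 × O: no H
  2 × O (charge -1): no H
  1 × C: 1 H
  1 × F: no H
  Total hydrogens = 11.
Molecular formula: C16H11Cl2FN4O4

C16H11Cl2FN4O4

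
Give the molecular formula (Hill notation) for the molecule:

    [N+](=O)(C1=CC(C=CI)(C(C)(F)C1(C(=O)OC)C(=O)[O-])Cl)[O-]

Heavy atoms from the SMILES: 11 C, 1 Cl, 1 F, 1 I, 1 N, 6 O.
Implicit hydrogens by atom environment:
  6 × C: no H
  4 × O: no H
  3 × C: 1 H each → 3
  2 × C: 3 H each → 6
  2 × O (charge -1): no H
  1 × Cl: no H
  1 × F: no H
  1 × I: no H
  1 × N (charge +1): no H
  Total hydrogens = 9.
Net charge -1.
Molecular formula: C11H9ClFINO6-

C11H9ClFINO6-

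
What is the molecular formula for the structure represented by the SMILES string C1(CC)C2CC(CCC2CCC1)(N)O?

C12H23NO

Heavy atoms from the SMILES: 12 C, 1 N, 1 O.
Implicit hydrogens by atom environment:
  7 × C: 2 H each → 14
  3 × C: 1 H each → 3
  1 × C: 3 H
  1 × C: no H
  1 × N: 2 H
  1 × O: 1 H
  Total hydrogens = 23.
Molecular formula: C12H23NO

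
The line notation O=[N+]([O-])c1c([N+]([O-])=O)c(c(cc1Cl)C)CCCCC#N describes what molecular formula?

C12H12ClN3O4

Heavy atoms from the SMILES: 12 C, 1 Cl, 3 N, 4 O.
Implicit hydrogens by atom environment:
  5 × C (aromatic): no H
  4 × C: 2 H each → 8
  2 × N (charge +1): no H
  2 × O: no H
  2 × O (charge -1): no H
  1 × C: 3 H
  1 × C (aromatic): 1 H
  1 × C: no H
  1 × Cl: no H
  1 × N: no H
  Total hydrogens = 12.
Molecular formula: C12H12ClN3O4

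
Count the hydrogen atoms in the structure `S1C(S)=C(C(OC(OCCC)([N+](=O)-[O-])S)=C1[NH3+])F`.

12

Hydrogens are implicit in SMILES; fill each atom to its normal valence:
  4 × C (aromatic): no H
  3 × O: no H
  2 × C: 2 H each → 4
  2 × S: 1 H each → 2
  1 × C: 3 H
  1 × C: no H
  1 × F: no H
  1 × N (charge +1): 3 H
  1 × N (charge +1): no H
  1 × O (charge -1): no H
  1 × S (aromatic): no H
  Total hydrogens = 12.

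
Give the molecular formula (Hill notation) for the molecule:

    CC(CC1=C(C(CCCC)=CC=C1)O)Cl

Heavy atoms from the SMILES: 13 C, 1 Cl, 1 O.
Implicit hydrogens by atom environment:
  4 × C: 2 H each → 8
  3 × C (aromatic): 1 H each → 3
  3 × C (aromatic): no H
  2 × C: 3 H each → 6
  1 × C: 1 H
  1 × Cl: no H
  1 × O: 1 H
  Total hydrogens = 19.
Molecular formula: C13H19ClO

C13H19ClO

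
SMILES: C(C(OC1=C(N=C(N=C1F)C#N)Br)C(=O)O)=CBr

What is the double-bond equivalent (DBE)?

Molecular formula from the SMILES: C9H4Br2FN3O3.
DoU = (2C + 2 + N − H − X)/2 = (2·9 + 2 + 3 − 4 − 3)/2 = 16/2 = 8.
(Structurally: 1 ring(s) + 7 π bond(s) = 8.)

8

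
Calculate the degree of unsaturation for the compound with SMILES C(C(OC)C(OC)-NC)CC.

Molecular formula from the SMILES: C8H19NO2.
DoU = (2C + 2 + N − H − X)/2 = (2·8 + 2 + 1 − 19 − 0)/2 = 0/2 = 0.
(Structurally: 0 ring(s) + 0 π bond(s) = 0.)

0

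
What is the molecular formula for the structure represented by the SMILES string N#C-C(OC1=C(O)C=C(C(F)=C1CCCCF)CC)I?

C14H16F2INO2

Heavy atoms from the SMILES: 14 C, 2 F, 1 I, 1 N, 2 O.
Implicit hydrogens by atom environment:
  5 × C: 2 H each → 10
  5 × C (aromatic): no H
  2 × F: no H
  1 × C: 3 H
  1 × C (aromatic): 1 H
  1 × C: 1 H
  1 × C: no H
  1 × I: no H
  1 × N: no H
  1 × O: 1 H
  1 × O: no H
  Total hydrogens = 16.
Molecular formula: C14H16F2INO2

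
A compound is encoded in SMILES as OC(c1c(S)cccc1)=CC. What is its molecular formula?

Heavy atoms from the SMILES: 9 C, 1 O, 1 S.
Implicit hydrogens by atom environment:
  4 × C (aromatic): 1 H each → 4
  2 × C (aromatic): no H
  1 × C: 3 H
  1 × C: 1 H
  1 × C: no H
  1 × O: 1 H
  1 × S: 1 H
  Total hydrogens = 10.
Molecular formula: C9H10OS

C9H10OS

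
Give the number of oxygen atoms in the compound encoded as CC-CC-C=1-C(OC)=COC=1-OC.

The symbol for oxygen appears 3 times in the SMILES.

3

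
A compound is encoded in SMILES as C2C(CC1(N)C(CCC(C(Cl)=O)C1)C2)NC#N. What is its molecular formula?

C12H18ClN3O

Heavy atoms from the SMILES: 12 C, 1 Cl, 3 N, 1 O.
Implicit hydrogens by atom environment:
  6 × C: 2 H each → 12
  3 × C: 1 H each → 3
  3 × C: no H
  1 × Cl: no H
  1 × N: 2 H
  1 × N: 1 H
  1 × N: no H
  1 × O: no H
  Total hydrogens = 18.
Molecular formula: C12H18ClN3O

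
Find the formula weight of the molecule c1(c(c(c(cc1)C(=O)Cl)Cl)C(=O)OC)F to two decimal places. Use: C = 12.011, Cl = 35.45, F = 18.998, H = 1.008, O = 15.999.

Molecular formula: C9H5Cl2FO3.
M = 9×12.011 + 2×35.45 + 1×18.998 + 5×1.008 + 3×15.999 = 251.03 g/mol.

251.03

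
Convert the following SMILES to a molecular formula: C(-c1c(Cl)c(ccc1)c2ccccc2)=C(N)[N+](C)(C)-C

C17H20ClN2+

Heavy atoms from the SMILES: 17 C, 1 Cl, 2 N.
Implicit hydrogens by atom environment:
  8 × C (aromatic): 1 H each → 8
  4 × C (aromatic): no H
  3 × C: 3 H each → 9
  1 × C: 1 H
  1 × C: no H
  1 × Cl: no H
  1 × N: 2 H
  1 × N (charge +1): no H
  Total hydrogens = 20.
Net charge +1.
Molecular formula: C17H20ClN2+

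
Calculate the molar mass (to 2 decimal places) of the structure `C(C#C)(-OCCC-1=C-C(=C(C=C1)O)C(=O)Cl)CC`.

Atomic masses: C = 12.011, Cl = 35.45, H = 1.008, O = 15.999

Molecular formula: C14H15ClO3.
M = 14×12.011 + 1×35.45 + 15×1.008 + 3×15.999 = 266.72 g/mol.

266.72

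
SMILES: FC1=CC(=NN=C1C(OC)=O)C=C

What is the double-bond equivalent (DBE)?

Molecular formula from the SMILES: C8H7FN2O2.
DoU = (2C + 2 + N − H − X)/2 = (2·8 + 2 + 2 − 7 − 1)/2 = 12/2 = 6.
(Structurally: 1 ring(s) + 5 π bond(s) = 6.)

6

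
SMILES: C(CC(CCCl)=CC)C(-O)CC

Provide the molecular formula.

C10H19ClO

Heavy atoms from the SMILES: 10 C, 1 Cl, 1 O.
Implicit hydrogens by atom environment:
  5 × C: 2 H each → 10
  2 × C: 3 H each → 6
  2 × C: 1 H each → 2
  1 × C: no H
  1 × Cl: no H
  1 × O: 1 H
  Total hydrogens = 19.
Molecular formula: C10H19ClO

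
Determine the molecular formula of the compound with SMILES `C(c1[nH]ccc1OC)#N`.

Heavy atoms from the SMILES: 6 C, 2 N, 1 O.
Implicit hydrogens by atom environment:
  2 × C (aromatic): 1 H each → 2
  2 × C (aromatic): no H
  1 × C: 3 H
  1 × C: no H
  1 × N (aromatic): 1 H
  1 × N: no H
  1 × O: no H
  Total hydrogens = 6.
Molecular formula: C6H6N2O

C6H6N2O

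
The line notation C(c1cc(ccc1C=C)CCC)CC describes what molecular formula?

Heavy atoms from the SMILES: 14 C.
Implicit hydrogens by atom environment:
  5 × C: 2 H each → 10
  3 × C (aromatic): 1 H each → 3
  3 × C (aromatic): no H
  2 × C: 3 H each → 6
  1 × C: 1 H
  Total hydrogens = 20.
Molecular formula: C14H20

C14H20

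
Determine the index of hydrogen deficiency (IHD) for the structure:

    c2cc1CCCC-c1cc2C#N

7

Molecular formula from the SMILES: C11H11N.
DoU = (2C + 2 + N − H − X)/2 = (2·11 + 2 + 1 − 11 − 0)/2 = 14/2 = 7.
(Structurally: 2 ring(s) + 5 π bond(s) = 7.)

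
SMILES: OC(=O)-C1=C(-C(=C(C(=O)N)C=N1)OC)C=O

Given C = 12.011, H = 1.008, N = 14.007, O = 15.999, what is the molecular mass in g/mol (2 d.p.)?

224.17

Molecular formula: C9H8N2O5.
M = 9×12.011 + 8×1.008 + 2×14.007 + 5×15.999 = 224.17 g/mol.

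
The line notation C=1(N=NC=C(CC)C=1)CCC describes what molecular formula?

Heavy atoms from the SMILES: 9 C, 2 N.
Implicit hydrogens by atom environment:
  3 × C: 2 H each → 6
  2 × C: 3 H each → 6
  2 × C (aromatic): 1 H each → 2
  2 × C (aromatic): no H
  2 × N (aromatic): no H
  Total hydrogens = 14.
Molecular formula: C9H14N2

C9H14N2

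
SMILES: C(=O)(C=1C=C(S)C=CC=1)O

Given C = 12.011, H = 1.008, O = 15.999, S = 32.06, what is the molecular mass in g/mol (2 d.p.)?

154.18

Molecular formula: C7H6O2S.
M = 7×12.011 + 6×1.008 + 2×15.999 + 1×32.06 = 154.18 g/mol.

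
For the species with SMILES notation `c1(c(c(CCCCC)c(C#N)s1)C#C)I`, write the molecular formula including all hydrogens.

C12H12INS

Heavy atoms from the SMILES: 12 C, 1 I, 1 N, 1 S.
Implicit hydrogens by atom environment:
  4 × C: 2 H each → 8
  4 × C (aromatic): no H
  2 × C: no H
  1 × C: 3 H
  1 × C: 1 H
  1 × I: no H
  1 × N: no H
  1 × S (aromatic): no H
  Total hydrogens = 12.
Molecular formula: C12H12INS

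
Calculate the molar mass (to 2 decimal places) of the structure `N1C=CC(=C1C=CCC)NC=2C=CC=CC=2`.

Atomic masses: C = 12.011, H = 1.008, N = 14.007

Molecular formula: C14H16N2.
M = 14×12.011 + 16×1.008 + 2×14.007 = 212.30 g/mol.

212.30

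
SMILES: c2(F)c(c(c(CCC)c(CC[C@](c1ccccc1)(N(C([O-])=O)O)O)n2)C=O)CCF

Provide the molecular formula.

Heavy atoms from the SMILES: 21 C, 2 F, 2 N, 5 O.
Implicit hydrogens by atom environment:
  6 × C: 2 H each → 12
  6 × C (aromatic): no H
  5 × C (aromatic): 1 H each → 5
  2 × C: no H
  2 × F: no H
  2 × O: 1 H each → 2
  2 × O: no H
  1 × C: 3 H
  1 × C: 1 H
  1 × N (aromatic): no H
  1 × N: no H
  1 × O (charge -1): no H
  Total hydrogens = 23.
Net charge -1.
Molecular formula: C21H23F2N2O5-

C21H23F2N2O5-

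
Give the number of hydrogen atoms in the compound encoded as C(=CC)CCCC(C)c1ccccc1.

20

Hydrogens are implicit in SMILES; fill each atom to its normal valence:
  5 × C (aromatic): 1 H each → 5
  3 × C: 2 H each → 6
  3 × C: 1 H each → 3
  2 × C: 3 H each → 6
  1 × C (aromatic): no H
  Total hydrogens = 20.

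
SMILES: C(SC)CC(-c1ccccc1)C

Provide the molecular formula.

C11H16S

Heavy atoms from the SMILES: 11 C, 1 S.
Implicit hydrogens by atom environment:
  5 × C (aromatic): 1 H each → 5
  2 × C: 3 H each → 6
  2 × C: 2 H each → 4
  1 × C: 1 H
  1 × C (aromatic): no H
  1 × S: no H
  Total hydrogens = 16.
Molecular formula: C11H16S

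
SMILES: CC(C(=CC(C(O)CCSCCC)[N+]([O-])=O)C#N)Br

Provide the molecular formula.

Heavy atoms from the SMILES: 1 Br, 12 C, 2 N, 3 O, 1 S.
Implicit hydrogens by atom environment:
  4 × C: 2 H each → 8
  4 × C: 1 H each → 4
  2 × C: 3 H each → 6
  2 × C: no H
  1 × Br: no H
  1 × N: no H
  1 × N (charge +1): no H
  1 × O: 1 H
  1 × O: no H
  1 × O (charge -1): no H
  1 × S: no H
  Total hydrogens = 19.
Molecular formula: C12H19BrN2O3S

C12H19BrN2O3S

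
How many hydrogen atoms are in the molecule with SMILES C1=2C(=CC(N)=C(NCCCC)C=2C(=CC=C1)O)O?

Hydrogens are implicit in SMILES; fill each atom to its normal valence:
  6 × C (aromatic): no H
  4 × C (aromatic): 1 H each → 4
  3 × C: 2 H each → 6
  2 × O: 1 H each → 2
  1 × C: 3 H
  1 × N: 2 H
  1 × N: 1 H
  Total hydrogens = 18.

18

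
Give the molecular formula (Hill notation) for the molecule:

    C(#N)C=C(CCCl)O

Heavy atoms from the SMILES: 5 C, 1 Cl, 1 N, 1 O.
Implicit hydrogens by atom environment:
  2 × C: 2 H each → 4
  2 × C: no H
  1 × C: 1 H
  1 × Cl: no H
  1 × N: no H
  1 × O: 1 H
  Total hydrogens = 6.
Molecular formula: C5H6ClNO

C5H6ClNO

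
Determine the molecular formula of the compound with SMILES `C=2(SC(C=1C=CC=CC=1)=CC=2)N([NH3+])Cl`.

Heavy atoms from the SMILES: 10 C, 1 Cl, 2 N, 1 S.
Implicit hydrogens by atom environment:
  7 × C (aromatic): 1 H each → 7
  3 × C (aromatic): no H
  1 × Cl: no H
  1 × N (charge +1): 3 H
  1 × N: no H
  1 × S (aromatic): no H
  Total hydrogens = 10.
Net charge +1.
Molecular formula: C10H10ClN2S+

C10H10ClN2S+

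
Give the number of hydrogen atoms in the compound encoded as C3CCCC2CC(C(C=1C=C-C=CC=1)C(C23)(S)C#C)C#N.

21

Hydrogens are implicit in SMILES; fill each atom to its normal valence:
  5 × C: 2 H each → 10
  5 × C: 1 H each → 5
  5 × C (aromatic): 1 H each → 5
  3 × C: no H
  1 × C (aromatic): no H
  1 × N: no H
  1 × S: 1 H
  Total hydrogens = 21.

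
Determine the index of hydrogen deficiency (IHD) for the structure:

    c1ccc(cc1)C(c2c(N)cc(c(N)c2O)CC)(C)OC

Molecular formula from the SMILES: C17H22N2O2.
DoU = (2C + 2 + N − H − X)/2 = (2·17 + 2 + 2 − 22 − 0)/2 = 16/2 = 8.
(Structurally: 2 ring(s) + 6 π bond(s) = 8.)

8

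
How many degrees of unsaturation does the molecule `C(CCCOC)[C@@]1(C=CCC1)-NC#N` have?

Molecular formula from the SMILES: C11H18N2O.
DoU = (2C + 2 + N − H − X)/2 = (2·11 + 2 + 2 − 18 − 0)/2 = 8/2 = 4.
(Structurally: 1 ring(s) + 3 π bond(s) = 4.)

4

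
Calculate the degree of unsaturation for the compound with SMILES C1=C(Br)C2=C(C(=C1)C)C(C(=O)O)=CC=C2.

Molecular formula from the SMILES: C12H9BrO2.
DoU = (2C + 2 + N − H − X)/2 = (2·12 + 2 + 0 − 9 − 1)/2 = 16/2 = 8.
(Structurally: 2 ring(s) + 6 π bond(s) = 8.)

8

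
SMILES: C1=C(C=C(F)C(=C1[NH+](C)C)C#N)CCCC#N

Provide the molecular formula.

Heavy atoms from the SMILES: 13 C, 1 F, 3 N.
Implicit hydrogens by atom environment:
  4 × C (aromatic): no H
  3 × C: 2 H each → 6
  2 × C: 3 H each → 6
  2 × C (aromatic): 1 H each → 2
  2 × C: no H
  2 × N: no H
  1 × F: no H
  1 × N (charge +1): 1 H
  Total hydrogens = 15.
Net charge +1.
Molecular formula: C13H15FN3+

C13H15FN3+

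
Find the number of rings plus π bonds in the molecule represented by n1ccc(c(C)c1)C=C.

5

Molecular formula from the SMILES: C8H9N.
DoU = (2C + 2 + N − H − X)/2 = (2·8 + 2 + 1 − 9 − 0)/2 = 10/2 = 5.
(Structurally: 1 ring(s) + 4 π bond(s) = 5.)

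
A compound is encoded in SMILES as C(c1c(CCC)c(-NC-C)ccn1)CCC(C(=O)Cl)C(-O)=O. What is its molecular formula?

C16H23ClN2O3

Heavy atoms from the SMILES: 16 C, 1 Cl, 2 N, 3 O.
Implicit hydrogens by atom environment:
  6 × C: 2 H each → 12
  3 × C (aromatic): no H
  2 × C: 3 H each → 6
  2 × C (aromatic): 1 H each → 2
  2 × C: no H
  2 × O: no H
  1 × C: 1 H
  1 × Cl: no H
  1 × N: 1 H
  1 × N (aromatic): no H
  1 × O: 1 H
  Total hydrogens = 23.
Molecular formula: C16H23ClN2O3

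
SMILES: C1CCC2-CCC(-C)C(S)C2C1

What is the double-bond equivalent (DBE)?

Molecular formula from the SMILES: C11H20S.
DoU = (2C + 2 + N − H − X)/2 = (2·11 + 2 + 0 − 20 − 0)/2 = 4/2 = 2.
(Structurally: 2 ring(s) + 0 π bond(s) = 2.)

2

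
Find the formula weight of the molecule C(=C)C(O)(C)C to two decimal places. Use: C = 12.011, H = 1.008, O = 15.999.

86.13

Molecular formula: C5H10O.
M = 5×12.011 + 10×1.008 + 1×15.999 = 86.13 g/mol.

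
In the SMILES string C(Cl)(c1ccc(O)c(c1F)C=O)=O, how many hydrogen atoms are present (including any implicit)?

Hydrogens are implicit in SMILES; fill each atom to its normal valence:
  4 × C (aromatic): no H
  2 × C (aromatic): 1 H each → 2
  2 × O: no H
  1 × C: 1 H
  1 × C: no H
  1 × Cl: no H
  1 × F: no H
  1 × O: 1 H
  Total hydrogens = 4.

4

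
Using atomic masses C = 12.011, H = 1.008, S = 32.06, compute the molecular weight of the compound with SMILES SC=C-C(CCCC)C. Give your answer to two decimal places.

Molecular formula: C8H16S.
M = 8×12.011 + 16×1.008 + 1×32.06 = 144.28 g/mol.

144.28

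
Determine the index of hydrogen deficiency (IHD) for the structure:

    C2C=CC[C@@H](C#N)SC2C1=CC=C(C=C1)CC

Molecular formula from the SMILES: C15H17NS.
DoU = (2C + 2 + N − H − X)/2 = (2·15 + 2 + 1 − 17 − 0)/2 = 16/2 = 8.
(Structurally: 2 ring(s) + 6 π bond(s) = 8.)

8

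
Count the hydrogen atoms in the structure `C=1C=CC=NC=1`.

Hydrogens are implicit in SMILES; fill each atom to its normal valence:
  5 × C (aromatic): 1 H each → 5
  1 × N (aromatic): no H
  Total hydrogens = 5.

5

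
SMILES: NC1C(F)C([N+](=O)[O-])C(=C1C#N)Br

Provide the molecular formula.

Heavy atoms from the SMILES: 1 Br, 6 C, 1 F, 3 N, 2 O.
Implicit hydrogens by atom environment:
  3 × C: 1 H each → 3
  3 × C: no H
  1 × Br: no H
  1 × F: no H
  1 × N: 2 H
  1 × N: no H
  1 × N (charge +1): no H
  1 × O: no H
  1 × O (charge -1): no H
  Total hydrogens = 5.
Molecular formula: C6H5BrFN3O2

C6H5BrFN3O2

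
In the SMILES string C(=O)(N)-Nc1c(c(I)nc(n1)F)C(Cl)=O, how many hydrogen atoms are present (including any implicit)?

Hydrogens are implicit in SMILES; fill each atom to its normal valence:
  4 × C (aromatic): no H
  2 × C: no H
  2 × N (aromatic): no H
  2 × O: no H
  1 × Cl: no H
  1 × F: no H
  1 × I: no H
  1 × N: 2 H
  1 × N: 1 H
  Total hydrogens = 3.

3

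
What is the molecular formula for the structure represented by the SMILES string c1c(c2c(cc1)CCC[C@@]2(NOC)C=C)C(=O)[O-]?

Heavy atoms from the SMILES: 14 C, 1 N, 3 O.
Implicit hydrogens by atom environment:
  4 × C: 2 H each → 8
  3 × C (aromatic): 1 H each → 3
  3 × C (aromatic): no H
  2 × C: no H
  2 × O: no H
  1 × C: 3 H
  1 × C: 1 H
  1 × N: 1 H
  1 × O (charge -1): no H
  Total hydrogens = 16.
Net charge -1.
Molecular formula: C14H16NO3-

C14H16NO3-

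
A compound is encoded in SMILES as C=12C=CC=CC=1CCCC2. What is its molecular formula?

Heavy atoms from the SMILES: 10 C.
Implicit hydrogens by atom environment:
  4 × C: 2 H each → 8
  4 × C (aromatic): 1 H each → 4
  2 × C (aromatic): no H
  Total hydrogens = 12.
Molecular formula: C10H12

C10H12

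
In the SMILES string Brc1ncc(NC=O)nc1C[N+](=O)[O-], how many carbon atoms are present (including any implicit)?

The symbol for carbon appears 6 times in the SMILES. Lowercase c denotes aromatic carbon and counts toward C.

6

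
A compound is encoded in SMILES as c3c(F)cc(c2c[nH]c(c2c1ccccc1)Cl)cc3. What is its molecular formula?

Heavy atoms from the SMILES: 16 C, 1 Cl, 1 F, 1 N.
Implicit hydrogens by atom environment:
  10 × C (aromatic): 1 H each → 10
  6 × C (aromatic): no H
  1 × Cl: no H
  1 × F: no H
  1 × N (aromatic): 1 H
  Total hydrogens = 11.
Molecular formula: C16H11ClFN

C16H11ClFN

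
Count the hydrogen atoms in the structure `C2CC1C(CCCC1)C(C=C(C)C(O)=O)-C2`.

Hydrogens are implicit in SMILES; fill each atom to its normal valence:
  7 × C: 2 H each → 14
  4 × C: 1 H each → 4
  2 × C: no H
  1 × C: 3 H
  1 × O: 1 H
  1 × O: no H
  Total hydrogens = 22.

22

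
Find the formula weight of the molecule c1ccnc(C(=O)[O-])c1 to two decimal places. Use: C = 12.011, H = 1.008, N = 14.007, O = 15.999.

122.10

Molecular formula: C6H4NO2-.
M = 6×12.011 + 4×1.008 + 1×14.007 + 2×15.999 = 122.10 g/mol.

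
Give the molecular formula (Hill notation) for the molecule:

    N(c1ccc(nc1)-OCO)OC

Heavy atoms from the SMILES: 7 C, 2 N, 3 O.
Implicit hydrogens by atom environment:
  3 × C (aromatic): 1 H each → 3
  2 × C (aromatic): no H
  2 × O: no H
  1 × C: 3 H
  1 × C: 2 H
  1 × N: 1 H
  1 × N (aromatic): no H
  1 × O: 1 H
  Total hydrogens = 10.
Molecular formula: C7H10N2O3

C7H10N2O3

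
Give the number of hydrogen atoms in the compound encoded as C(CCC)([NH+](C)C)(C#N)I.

Hydrogens are implicit in SMILES; fill each atom to its normal valence:
  3 × C: 3 H each → 9
  2 × C: 2 H each → 4
  2 × C: no H
  1 × I: no H
  1 × N (charge +1): 1 H
  1 × N: no H
  Total hydrogens = 14.

14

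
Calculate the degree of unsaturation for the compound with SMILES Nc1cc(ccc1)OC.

Molecular formula from the SMILES: C7H9NO.
DoU = (2C + 2 + N − H − X)/2 = (2·7 + 2 + 1 − 9 − 0)/2 = 8/2 = 4.
(Structurally: 1 ring(s) + 3 π bond(s) = 4.)

4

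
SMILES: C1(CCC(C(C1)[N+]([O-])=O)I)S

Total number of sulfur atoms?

1

The symbol for sulfur appears 1 time in the SMILES.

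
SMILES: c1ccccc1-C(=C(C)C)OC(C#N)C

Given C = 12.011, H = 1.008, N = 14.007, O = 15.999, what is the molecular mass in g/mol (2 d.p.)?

201.27

Molecular formula: C13H15NO.
M = 13×12.011 + 15×1.008 + 1×14.007 + 1×15.999 = 201.27 g/mol.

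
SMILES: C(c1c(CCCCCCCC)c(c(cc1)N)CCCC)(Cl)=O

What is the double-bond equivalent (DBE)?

5

Molecular formula from the SMILES: C19H30ClNO.
DoU = (2C + 2 + N − H − X)/2 = (2·19 + 2 + 1 − 30 − 1)/2 = 10/2 = 5.
(Structurally: 1 ring(s) + 4 π bond(s) = 5.)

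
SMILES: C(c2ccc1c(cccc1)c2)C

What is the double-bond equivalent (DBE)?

7

Molecular formula from the SMILES: C12H12.
DoU = (2C + 2 + N − H − X)/2 = (2·12 + 2 + 0 − 12 − 0)/2 = 14/2 = 7.
(Structurally: 2 ring(s) + 5 π bond(s) = 7.)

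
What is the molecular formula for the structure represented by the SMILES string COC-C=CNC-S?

C5H11NOS

Heavy atoms from the SMILES: 5 C, 1 N, 1 O, 1 S.
Implicit hydrogens by atom environment:
  2 × C: 2 H each → 4
  2 × C: 1 H each → 2
  1 × C: 3 H
  1 × N: 1 H
  1 × O: no H
  1 × S: 1 H
  Total hydrogens = 11.
Molecular formula: C5H11NOS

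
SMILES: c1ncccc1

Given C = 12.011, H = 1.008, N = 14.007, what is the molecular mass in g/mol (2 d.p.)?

79.10

Molecular formula: C5H5N.
M = 5×12.011 + 5×1.008 + 1×14.007 = 79.10 g/mol.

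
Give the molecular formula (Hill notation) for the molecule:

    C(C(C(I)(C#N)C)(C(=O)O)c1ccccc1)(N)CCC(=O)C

Heavy atoms from the SMILES: 16 C, 1 I, 2 N, 3 O.
Implicit hydrogens by atom environment:
  5 × C (aromatic): 1 H each → 5
  5 × C: no H
  2 × C: 3 H each → 6
  2 × C: 2 H each → 4
  2 × O: no H
  1 × C: 1 H
  1 × C (aromatic): no H
  1 × I: no H
  1 × N: 2 H
  1 × N: no H
  1 × O: 1 H
  Total hydrogens = 19.
Molecular formula: C16H19IN2O3

C16H19IN2O3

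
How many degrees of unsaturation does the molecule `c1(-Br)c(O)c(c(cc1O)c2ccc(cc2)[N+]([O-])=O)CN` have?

Molecular formula from the SMILES: C13H11BrN2O4.
DoU = (2C + 2 + N − H − X)/2 = (2·13 + 2 + 2 − 11 − 1)/2 = 18/2 = 9.
(Structurally: 2 ring(s) + 7 π bond(s) = 9.)

9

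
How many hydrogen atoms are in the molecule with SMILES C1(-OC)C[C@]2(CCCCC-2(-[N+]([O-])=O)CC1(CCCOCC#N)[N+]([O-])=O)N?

26

Hydrogens are implicit in SMILES; fill each atom to its normal valence:
  10 × C: 2 H each → 20
  4 × C: no H
  4 × O: no H
  2 × N (charge +1): no H
  2 × O (charge -1): no H
  1 × C: 3 H
  1 × C: 1 H
  1 × N: 2 H
  1 × N: no H
  Total hydrogens = 26.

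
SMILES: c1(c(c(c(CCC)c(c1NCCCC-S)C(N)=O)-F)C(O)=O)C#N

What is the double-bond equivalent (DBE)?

8

Molecular formula from the SMILES: C16H20FN3O3S.
DoU = (2C + 2 + N − H − X)/2 = (2·16 + 2 + 3 − 20 − 1)/2 = 16/2 = 8.
(Structurally: 1 ring(s) + 7 π bond(s) = 8.)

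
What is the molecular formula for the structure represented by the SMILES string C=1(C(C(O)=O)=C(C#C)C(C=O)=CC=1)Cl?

C10H5ClO3

Heavy atoms from the SMILES: 10 C, 1 Cl, 3 O.
Implicit hydrogens by atom environment:
  4 × C (aromatic): no H
  2 × C (aromatic): 1 H each → 2
  2 × C: 1 H each → 2
  2 × C: no H
  2 × O: no H
  1 × Cl: no H
  1 × O: 1 H
  Total hydrogens = 5.
Molecular formula: C10H5ClO3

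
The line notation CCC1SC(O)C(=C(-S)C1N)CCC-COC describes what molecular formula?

C12H23NO2S2

Heavy atoms from the SMILES: 12 C, 1 N, 2 O, 2 S.
Implicit hydrogens by atom environment:
  5 × C: 2 H each → 10
  3 × C: 1 H each → 3
  2 × C: 3 H each → 6
  2 × C: no H
  1 × N: 2 H
  1 × O: 1 H
  1 × O: no H
  1 × S: 1 H
  1 × S: no H
  Total hydrogens = 23.
Molecular formula: C12H23NO2S2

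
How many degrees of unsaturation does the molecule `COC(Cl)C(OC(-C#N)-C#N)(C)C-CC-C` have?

Molecular formula from the SMILES: C11H17ClN2O2.
DoU = (2C + 2 + N − H − X)/2 = (2·11 + 2 + 2 − 17 − 1)/2 = 8/2 = 4.
(Structurally: 0 ring(s) + 4 π bond(s) = 4.)

4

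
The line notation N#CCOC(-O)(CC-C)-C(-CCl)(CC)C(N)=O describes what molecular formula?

C11H19ClN2O3

Heavy atoms from the SMILES: 11 C, 1 Cl, 2 N, 3 O.
Implicit hydrogens by atom environment:
  5 × C: 2 H each → 10
  4 × C: no H
  2 × C: 3 H each → 6
  2 × O: no H
  1 × Cl: no H
  1 × N: 2 H
  1 × N: no H
  1 × O: 1 H
  Total hydrogens = 19.
Molecular formula: C11H19ClN2O3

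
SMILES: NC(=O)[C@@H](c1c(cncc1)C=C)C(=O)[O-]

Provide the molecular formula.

C10H9N2O3-

Heavy atoms from the SMILES: 10 C, 2 N, 3 O.
Implicit hydrogens by atom environment:
  3 × C (aromatic): 1 H each → 3
  2 × C: 1 H each → 2
  2 × C (aromatic): no H
  2 × C: no H
  2 × O: no H
  1 × C: 2 H
  1 × N: 2 H
  1 × N (aromatic): no H
  1 × O (charge -1): no H
  Total hydrogens = 9.
Net charge -1.
Molecular formula: C10H9N2O3-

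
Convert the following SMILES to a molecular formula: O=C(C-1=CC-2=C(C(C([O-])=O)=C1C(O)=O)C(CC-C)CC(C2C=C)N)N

Heavy atoms from the SMILES: 18 C, 2 N, 5 O.
Implicit hydrogens by atom environment:
  5 × C (aromatic): no H
  4 × C: 2 H each → 8
  4 × C: 1 H each → 4
  3 × C: no H
  3 × O: no H
  2 × N: 2 H each → 4
  1 × C: 3 H
  1 × C (aromatic): 1 H
  1 × O: 1 H
  1 × O (charge -1): no H
  Total hydrogens = 21.
Net charge -1.
Molecular formula: C18H21N2O5-

C18H21N2O5-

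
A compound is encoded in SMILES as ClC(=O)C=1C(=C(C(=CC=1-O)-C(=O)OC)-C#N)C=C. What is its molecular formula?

C12H8ClNO4

Heavy atoms from the SMILES: 12 C, 1 Cl, 1 N, 4 O.
Implicit hydrogens by atom environment:
  5 × C (aromatic): no H
  3 × C: no H
  3 × O: no H
  1 × C: 3 H
  1 × C: 2 H
  1 × C (aromatic): 1 H
  1 × C: 1 H
  1 × Cl: no H
  1 × N: no H
  1 × O: 1 H
  Total hydrogens = 8.
Molecular formula: C12H8ClNO4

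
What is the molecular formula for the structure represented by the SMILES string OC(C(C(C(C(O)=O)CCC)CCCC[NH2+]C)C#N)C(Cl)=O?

C15H26ClN2O4+

Heavy atoms from the SMILES: 15 C, 1 Cl, 2 N, 4 O.
Implicit hydrogens by atom environment:
  6 × C: 2 H each → 12
  4 × C: 1 H each → 4
  3 × C: no H
  2 × C: 3 H each → 6
  2 × O: 1 H each → 2
  2 × O: no H
  1 × Cl: no H
  1 × N (charge +1): 2 H
  1 × N: no H
  Total hydrogens = 26.
Net charge +1.
Molecular formula: C15H26ClN2O4+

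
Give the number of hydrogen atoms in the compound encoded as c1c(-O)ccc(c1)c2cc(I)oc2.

7

Hydrogens are implicit in SMILES; fill each atom to its normal valence:
  6 × C (aromatic): 1 H each → 6
  4 × C (aromatic): no H
  1 × I: no H
  1 × O: 1 H
  1 × O (aromatic): no H
  Total hydrogens = 7.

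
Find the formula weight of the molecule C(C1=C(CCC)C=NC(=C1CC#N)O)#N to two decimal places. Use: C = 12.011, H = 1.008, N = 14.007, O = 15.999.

Molecular formula: C11H11N3O.
M = 11×12.011 + 11×1.008 + 3×14.007 + 1×15.999 = 201.23 g/mol.

201.23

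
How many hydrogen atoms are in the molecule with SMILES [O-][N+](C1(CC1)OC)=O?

7

Hydrogens are implicit in SMILES; fill each atom to its normal valence:
  2 × C: 2 H each → 4
  2 × O: no H
  1 × C: 3 H
  1 × C: no H
  1 × N (charge +1): no H
  1 × O (charge -1): no H
  Total hydrogens = 7.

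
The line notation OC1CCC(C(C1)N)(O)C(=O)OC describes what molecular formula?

C8H15NO4

Heavy atoms from the SMILES: 8 C, 1 N, 4 O.
Implicit hydrogens by atom environment:
  3 × C: 2 H each → 6
  2 × C: 1 H each → 2
  2 × C: no H
  2 × O: 1 H each → 2
  2 × O: no H
  1 × C: 3 H
  1 × N: 2 H
  Total hydrogens = 15.
Molecular formula: C8H15NO4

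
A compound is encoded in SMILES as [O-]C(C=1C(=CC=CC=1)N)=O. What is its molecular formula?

C7H6NO2-

Heavy atoms from the SMILES: 7 C, 1 N, 2 O.
Implicit hydrogens by atom environment:
  4 × C (aromatic): 1 H each → 4
  2 × C (aromatic): no H
  1 × C: no H
  1 × N: 2 H
  1 × O: no H
  1 × O (charge -1): no H
  Total hydrogens = 6.
Net charge -1.
Molecular formula: C7H6NO2-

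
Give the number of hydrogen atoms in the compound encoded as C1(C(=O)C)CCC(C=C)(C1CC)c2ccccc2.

Hydrogens are implicit in SMILES; fill each atom to its normal valence:
  5 × C (aromatic): 1 H each → 5
  4 × C: 2 H each → 8
  3 × C: 1 H each → 3
  2 × C: 3 H each → 6
  2 × C: no H
  1 × C (aromatic): no H
  1 × O: no H
  Total hydrogens = 22.

22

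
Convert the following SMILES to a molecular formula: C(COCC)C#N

Heavy atoms from the SMILES: 5 C, 1 N, 1 O.
Implicit hydrogens by atom environment:
  3 × C: 2 H each → 6
  1 × C: 3 H
  1 × C: no H
  1 × N: no H
  1 × O: no H
  Total hydrogens = 9.
Molecular formula: C5H9NO

C5H9NO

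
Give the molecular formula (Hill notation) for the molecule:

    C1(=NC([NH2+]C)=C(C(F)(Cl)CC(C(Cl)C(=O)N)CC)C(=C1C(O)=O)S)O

Heavy atoms from the SMILES: 14 C, 2 Cl, 1 F, 3 N, 4 O, 1 S.
Implicit hydrogens by atom environment:
  5 × C (aromatic): no H
  3 × C: no H
  2 × C: 3 H each → 6
  2 × C: 2 H each → 4
  2 × C: 1 H each → 2
  2 × Cl: no H
  2 × O: 1 H each → 2
  2 × O: no H
  1 × F: no H
  1 × N (charge +1): 2 H
  1 × N: 2 H
  1 × N (aromatic): no H
  1 × S: 1 H
  Total hydrogens = 19.
Net charge +1.
Molecular formula: C14H19Cl2FN3O4S+

C14H19Cl2FN3O4S+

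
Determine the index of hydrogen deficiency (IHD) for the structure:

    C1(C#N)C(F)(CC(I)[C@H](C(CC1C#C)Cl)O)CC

Molecular formula from the SMILES: C13H16ClFINO.
DoU = (2C + 2 + N − H − X)/2 = (2·13 + 2 + 1 − 16 − 3)/2 = 10/2 = 5.
(Structurally: 1 ring(s) + 4 π bond(s) = 5.)

5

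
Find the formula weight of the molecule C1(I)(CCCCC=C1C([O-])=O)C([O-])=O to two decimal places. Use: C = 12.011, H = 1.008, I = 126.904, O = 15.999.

308.07

Molecular formula: [C9H9IO4]2-.
M = 9×12.011 + 9×1.008 + 1×126.904 + 4×15.999 = 308.07 g/mol.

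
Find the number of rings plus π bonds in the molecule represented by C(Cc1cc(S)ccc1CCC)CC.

4

Molecular formula from the SMILES: C13H20S.
DoU = (2C + 2 + N − H − X)/2 = (2·13 + 2 + 0 − 20 − 0)/2 = 8/2 = 4.
(Structurally: 1 ring(s) + 3 π bond(s) = 4.)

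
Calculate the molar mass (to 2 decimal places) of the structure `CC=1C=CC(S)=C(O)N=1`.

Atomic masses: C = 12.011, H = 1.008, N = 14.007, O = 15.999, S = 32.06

141.19

Molecular formula: C6H7NOS.
M = 6×12.011 + 7×1.008 + 1×14.007 + 1×15.999 + 1×32.06 = 141.19 g/mol.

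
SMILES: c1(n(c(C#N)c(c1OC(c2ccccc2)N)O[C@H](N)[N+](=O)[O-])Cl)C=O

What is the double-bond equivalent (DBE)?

11

Molecular formula from the SMILES: C14H12ClN5O5.
DoU = (2C + 2 + N − H − X)/2 = (2·14 + 2 + 5 − 12 − 1)/2 = 22/2 = 11.
(Structurally: 2 ring(s) + 9 π bond(s) = 11.)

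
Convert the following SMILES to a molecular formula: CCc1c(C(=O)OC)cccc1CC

C12H16O2

Heavy atoms from the SMILES: 12 C, 2 O.
Implicit hydrogens by atom environment:
  3 × C: 3 H each → 9
  3 × C (aromatic): 1 H each → 3
  3 × C (aromatic): no H
  2 × C: 2 H each → 4
  2 × O: no H
  1 × C: no H
  Total hydrogens = 16.
Molecular formula: C12H16O2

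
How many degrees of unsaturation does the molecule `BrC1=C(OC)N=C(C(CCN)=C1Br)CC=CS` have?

Molecular formula from the SMILES: C11H14Br2N2OS.
DoU = (2C + 2 + N − H − X)/2 = (2·11 + 2 + 2 − 14 − 2)/2 = 10/2 = 5.
(Structurally: 1 ring(s) + 4 π bond(s) = 5.)

5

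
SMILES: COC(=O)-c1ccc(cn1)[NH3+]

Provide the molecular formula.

C7H9N2O2+

Heavy atoms from the SMILES: 7 C, 2 N, 2 O.
Implicit hydrogens by atom environment:
  3 × C (aromatic): 1 H each → 3
  2 × C (aromatic): no H
  2 × O: no H
  1 × C: 3 H
  1 × C: no H
  1 × N (charge +1): 3 H
  1 × N (aromatic): no H
  Total hydrogens = 9.
Net charge +1.
Molecular formula: C7H9N2O2+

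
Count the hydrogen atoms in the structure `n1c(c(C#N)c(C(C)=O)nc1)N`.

Hydrogens are implicit in SMILES; fill each atom to its normal valence:
  3 × C (aromatic): no H
  2 × C: no H
  2 × N (aromatic): no H
  1 × C: 3 H
  1 × C (aromatic): 1 H
  1 × N: 2 H
  1 × N: no H
  1 × O: no H
  Total hydrogens = 6.

6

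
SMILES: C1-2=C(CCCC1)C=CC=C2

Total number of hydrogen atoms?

12

Hydrogens are implicit in SMILES; fill each atom to its normal valence:
  4 × C: 2 H each → 8
  4 × C (aromatic): 1 H each → 4
  2 × C (aromatic): no H
  Total hydrogens = 12.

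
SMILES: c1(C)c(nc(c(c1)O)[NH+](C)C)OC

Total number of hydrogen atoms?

Hydrogens are implicit in SMILES; fill each atom to its normal valence:
  4 × C: 3 H each → 12
  4 × C (aromatic): no H
  1 × C (aromatic): 1 H
  1 × N (charge +1): 1 H
  1 × N (aromatic): no H
  1 × O: 1 H
  1 × O: no H
  Total hydrogens = 15.

15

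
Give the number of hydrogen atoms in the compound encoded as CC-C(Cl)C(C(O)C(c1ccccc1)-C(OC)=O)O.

19

Hydrogens are implicit in SMILES; fill each atom to its normal valence:
  5 × C (aromatic): 1 H each → 5
  4 × C: 1 H each → 4
  2 × C: 3 H each → 6
  2 × O: 1 H each → 2
  2 × O: no H
  1 × C: 2 H
  1 × C: no H
  1 × C (aromatic): no H
  1 × Cl: no H
  Total hydrogens = 19.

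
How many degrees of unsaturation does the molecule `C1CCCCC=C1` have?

Molecular formula from the SMILES: C7H12.
DoU = (2C + 2 + N − H − X)/2 = (2·7 + 2 + 0 − 12 − 0)/2 = 4/2 = 2.
(Structurally: 1 ring(s) + 1 π bond(s) = 2.)

2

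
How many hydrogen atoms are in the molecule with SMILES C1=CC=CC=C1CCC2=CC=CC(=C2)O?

Hydrogens are implicit in SMILES; fill each atom to its normal valence:
  9 × C (aromatic): 1 H each → 9
  3 × C (aromatic): no H
  2 × C: 2 H each → 4
  1 × O: 1 H
  Total hydrogens = 14.

14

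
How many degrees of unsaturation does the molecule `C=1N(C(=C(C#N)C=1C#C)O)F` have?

7

Molecular formula from the SMILES: C7H3FN2O.
DoU = (2C + 2 + N − H − X)/2 = (2·7 + 2 + 2 − 3 − 1)/2 = 14/2 = 7.
(Structurally: 1 ring(s) + 6 π bond(s) = 7.)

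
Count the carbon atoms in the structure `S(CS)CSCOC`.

4

The symbol for carbon appears 4 times in the SMILES.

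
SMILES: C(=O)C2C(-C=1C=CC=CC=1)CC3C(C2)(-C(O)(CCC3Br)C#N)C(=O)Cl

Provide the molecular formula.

Heavy atoms from the SMILES: 1 Br, 19 C, 1 Cl, 1 N, 3 O.
Implicit hydrogens by atom environment:
  5 × C: 1 H each → 5
  5 × C (aromatic): 1 H each → 5
  4 × C: 2 H each → 8
  4 × C: no H
  2 × O: no H
  1 × Br: no H
  1 × C (aromatic): no H
  1 × Cl: no H
  1 × N: no H
  1 × O: 1 H
  Total hydrogens = 19.
Molecular formula: C19H19BrClNO3

C19H19BrClNO3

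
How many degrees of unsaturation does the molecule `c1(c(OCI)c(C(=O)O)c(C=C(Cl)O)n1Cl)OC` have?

Molecular formula from the SMILES: C9H8Cl2INO5.
DoU = (2C + 2 + N − H − X)/2 = (2·9 + 2 + 1 − 8 − 3)/2 = 10/2 = 5.
(Structurally: 1 ring(s) + 4 π bond(s) = 5.)

5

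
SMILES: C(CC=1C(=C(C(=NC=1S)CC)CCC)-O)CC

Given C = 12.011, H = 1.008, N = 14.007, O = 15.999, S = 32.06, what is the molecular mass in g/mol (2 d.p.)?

Molecular formula: C14H23NOS.
M = 14×12.011 + 23×1.008 + 1×14.007 + 1×15.999 + 1×32.06 = 253.40 g/mol.

253.40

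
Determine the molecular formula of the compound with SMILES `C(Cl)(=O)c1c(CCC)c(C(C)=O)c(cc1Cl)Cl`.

C12H11Cl3O2

Heavy atoms from the SMILES: 12 C, 3 Cl, 2 O.
Implicit hydrogens by atom environment:
  5 × C (aromatic): no H
  3 × Cl: no H
  2 × C: 3 H each → 6
  2 × C: 2 H each → 4
  2 × C: no H
  2 × O: no H
  1 × C (aromatic): 1 H
  Total hydrogens = 11.
Molecular formula: C12H11Cl3O2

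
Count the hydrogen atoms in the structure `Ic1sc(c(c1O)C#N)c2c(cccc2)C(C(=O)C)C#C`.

Hydrogens are implicit in SMILES; fill each atom to its normal valence:
  6 × C (aromatic): no H
  4 × C (aromatic): 1 H each → 4
  3 × C: no H
  2 × C: 1 H each → 2
  1 × C: 3 H
  1 × I: no H
  1 × N: no H
  1 × O: 1 H
  1 × O: no H
  1 × S (aromatic): no H
  Total hydrogens = 10.

10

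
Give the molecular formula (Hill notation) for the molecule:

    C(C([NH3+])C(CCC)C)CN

Heavy atoms from the SMILES: 8 C, 2 N.
Implicit hydrogens by atom environment:
  4 × C: 2 H each → 8
  2 × C: 3 H each → 6
  2 × C: 1 H each → 2
  1 × N (charge +1): 3 H
  1 × N: 2 H
  Total hydrogens = 21.
Net charge +1.
Molecular formula: C8H21N2+

C8H21N2+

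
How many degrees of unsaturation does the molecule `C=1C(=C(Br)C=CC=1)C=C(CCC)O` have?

Molecular formula from the SMILES: C11H13BrO.
DoU = (2C + 2 + N − H − X)/2 = (2·11 + 2 + 0 − 13 − 1)/2 = 10/2 = 5.
(Structurally: 1 ring(s) + 4 π bond(s) = 5.)

5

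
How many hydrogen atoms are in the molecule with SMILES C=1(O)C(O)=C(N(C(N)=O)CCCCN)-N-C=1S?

Hydrogens are implicit in SMILES; fill each atom to its normal valence:
  4 × C: 2 H each → 8
  4 × C (aromatic): no H
  2 × N: 2 H each → 4
  2 × O: 1 H each → 2
  1 × C: no H
  1 × N (aromatic): 1 H
  1 × N: no H
  1 × O: no H
  1 × S: 1 H
  Total hydrogens = 16.

16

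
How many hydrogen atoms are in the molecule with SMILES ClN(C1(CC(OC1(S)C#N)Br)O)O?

6

Hydrogens are implicit in SMILES; fill each atom to its normal valence:
  3 × C: no H
  2 × N: no H
  2 × O: 1 H each → 2
  1 × Br: no H
  1 × C: 2 H
  1 × C: 1 H
  1 × Cl: no H
  1 × O: no H
  1 × S: 1 H
  Total hydrogens = 6.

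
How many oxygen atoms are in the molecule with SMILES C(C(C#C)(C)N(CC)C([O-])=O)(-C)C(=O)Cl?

3

The symbol for oxygen appears 3 times in the SMILES.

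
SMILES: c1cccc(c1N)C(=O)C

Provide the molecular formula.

Heavy atoms from the SMILES: 8 C, 1 N, 1 O.
Implicit hydrogens by atom environment:
  4 × C (aromatic): 1 H each → 4
  2 × C (aromatic): no H
  1 × C: 3 H
  1 × C: no H
  1 × N: 2 H
  1 × O: no H
  Total hydrogens = 9.
Molecular formula: C8H9NO

C8H9NO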